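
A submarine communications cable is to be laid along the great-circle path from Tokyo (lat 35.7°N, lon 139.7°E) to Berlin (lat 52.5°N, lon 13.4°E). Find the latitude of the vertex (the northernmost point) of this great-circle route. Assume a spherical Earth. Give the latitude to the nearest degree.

The great circle lies in the plane with unit normal n̂ = (p₁ × p₂)/|p₁ × p₂|.
Here n̂_z ≈ -0.404; the vertex latitude is φ_max = arccos|n̂_z| ≈ 66.2°.
Check via Clairaut: cos φ_max = |cos φ₁| · sin C = cos(35.7°)·sin(29.9°) ≈ 0.404, again giving ≈ 66.2°.

≈ 66°N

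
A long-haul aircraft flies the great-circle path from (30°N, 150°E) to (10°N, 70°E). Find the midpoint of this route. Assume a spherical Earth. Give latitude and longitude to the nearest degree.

The haversine formula gives a central angle δ ≈ 1.334 rad (76.4°) between the endpoints.
Interpolate at f = 1/2 with slerp weights a = sin((1−f)δ)/sin δ ≈ 0.636, b = sin(fδ)/sin δ ≈ 0.636.
p = a·p₁ + b·p₂ ≈ (-0.263, 0.864, 0.429); φ = arcsin(p_z) ≈ 25.38°, λ = atan2(p_y, p_x) ≈ 106.92°.

≈ (25°N, 107°E)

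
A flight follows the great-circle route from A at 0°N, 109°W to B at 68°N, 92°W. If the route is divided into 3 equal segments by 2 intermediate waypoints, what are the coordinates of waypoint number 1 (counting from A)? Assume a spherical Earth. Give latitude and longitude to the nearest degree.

The haversine formula gives a central angle δ ≈ 1.204 rad (69.0°) between the endpoints.
Interpolate at f = 1/3 with slerp weights a = sin((1−f)δ)/sin δ ≈ 0.771, b = sin(fδ)/sin δ ≈ 0.419.
p = a·p₁ + b·p₂ ≈ (-0.256, -0.885, 0.388); φ = arcsin(p_z) ≈ 22.83°, λ = atan2(p_y, p_x) ≈ -106.15°.

≈ 23°N, 106°W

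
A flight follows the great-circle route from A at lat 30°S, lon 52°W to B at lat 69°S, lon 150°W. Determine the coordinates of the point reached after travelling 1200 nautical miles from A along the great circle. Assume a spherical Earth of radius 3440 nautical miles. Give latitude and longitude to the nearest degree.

From cos δ = sin φ₁ sin φ₂ + cos φ₁ cos φ₂ cos Δλ, the central angle is δ ≈ 1.133 rad (64.9°). The total great-circle distance is δ·R ≈ 1.133 × 3440 ≈ 3899 nmi, so the target fraction is f = 1200/3899 ≈ 0.308.
Interpolate at f ≈ 0.308 with slerp weights a = sin((1−f)δ)/sin δ ≈ 0.780, b = sin(fδ)/sin δ ≈ 0.377.
p = a·p₁ + b·p₂ ≈ (0.299, -0.600, -0.742); φ = arcsin(p_z) ≈ -47.92°, λ = atan2(p_y, p_x) ≈ -63.53°.

≈ lat 48°S, lon 64°W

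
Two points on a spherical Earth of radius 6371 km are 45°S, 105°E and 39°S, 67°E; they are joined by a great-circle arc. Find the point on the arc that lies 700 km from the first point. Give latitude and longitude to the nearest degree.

The haversine formula gives a central angle δ ≈ 0.499 rad (28.6°) between the endpoints. The total great-circle distance is δ·R ≈ 0.499 × 6371 ≈ 3180 km, so the target fraction is f = 700/3180 ≈ 0.220.
Interpolate at f ≈ 0.220 with slerp weights a = sin((1−f)δ)/sin δ ≈ 0.793, b = sin(fδ)/sin δ ≈ 0.229.
p = a·p₁ + b·p₂ ≈ (-0.076, 0.705, -0.705); φ = arcsin(p_z) ≈ -44.81°, λ = atan2(p_y, p_x) ≈ 96.11°.

≈ 45°S, 96°E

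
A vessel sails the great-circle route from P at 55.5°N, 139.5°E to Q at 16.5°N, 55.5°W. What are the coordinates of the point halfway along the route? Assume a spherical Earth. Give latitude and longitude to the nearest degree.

≈ 68°N, 75°W

The haversine formula gives a central angle δ ≈ 1.866 rad (106.9°) between the endpoints.
Interpolate at f = 1/2 with slerp weights a = sin((1−f)δ)/sin δ ≈ 0.839, b = sin(fδ)/sin δ ≈ 0.839.
p = a·p₁ + b·p₂ ≈ (0.094, -0.355, 0.930); φ = arcsin(p_z) ≈ 68.48°, λ = atan2(p_y, p_x) ≈ -75.10°.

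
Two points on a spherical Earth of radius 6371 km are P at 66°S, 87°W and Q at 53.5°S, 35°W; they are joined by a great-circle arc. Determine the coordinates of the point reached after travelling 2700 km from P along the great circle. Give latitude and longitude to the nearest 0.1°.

≈ 56.1°S, 39.5°W

From cos δ = sin φ₁ sin φ₂ + cos φ₁ cos φ₂ cos Δλ, the central angle is δ ≈ 0.488 rad (28.0°). The total great-circle distance is δ·R ≈ 0.488 × 6371 ≈ 3109 km, so the target fraction is f = 2700/3109 ≈ 0.869.
Interpolate at f ≈ 0.869 with slerp weights a = sin((1−f)δ)/sin δ ≈ 0.137, b = sin(fδ)/sin δ ≈ 0.877.
p = a·p₁ + b·p₂ ≈ (0.430, -0.355, -0.830); φ = arcsin(p_z) ≈ -56.10°, λ = atan2(p_y, p_x) ≈ -39.51°.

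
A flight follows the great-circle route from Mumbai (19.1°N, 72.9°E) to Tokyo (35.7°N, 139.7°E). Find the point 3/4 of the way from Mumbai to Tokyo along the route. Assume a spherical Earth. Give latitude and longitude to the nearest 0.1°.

Convert each endpoint to a unit vector on the sphere (x = cos φ cos λ, y = cos φ sin λ, z = sin φ).
The central angle between the endpoints is δ = arccos(p₁·p₂) ≈ 1.055 rad (60.4°).
Interpolate at f = 3/4 with slerp weights a = sin((1−f)δ)/sin δ ≈ 0.300, b = sin(fδ)/sin δ ≈ 0.818.
p = a·p₁ + b·p₂ ≈ (-0.423, 0.700, 0.575); φ = arcsin(p_z) ≈ 35.11°, λ = atan2(p_y, p_x) ≈ 121.15°.

≈ 35.1°N, 121.1°E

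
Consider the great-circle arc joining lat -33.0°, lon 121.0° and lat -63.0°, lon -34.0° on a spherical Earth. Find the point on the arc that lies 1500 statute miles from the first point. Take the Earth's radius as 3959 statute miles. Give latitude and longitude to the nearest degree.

≈ lat -54°, lon 114°

Write both endpoints as unit vectors p₁, p₂ with components (cos φ cos λ, cos φ sin λ, sin φ).
The central angle between the endpoints is δ = arccos(p₁·p₂) ≈ 1.430 rad (81.9°). The total great-circle distance is δ·R ≈ 1.430 × 3959 ≈ 5662 mi, so the target fraction is f = 1500/5662 ≈ 0.265.
Interpolate at f ≈ 0.265 with slerp weights a = sin((1−f)δ)/sin δ ≈ 0.877, b = sin(fδ)/sin δ ≈ 0.374.
p = a·p₁ + b·p₂ ≈ (-0.238, 0.535, -0.810); φ = arcsin(p_z) ≈ -54.13°, λ = atan2(p_y, p_x) ≈ 113.97°.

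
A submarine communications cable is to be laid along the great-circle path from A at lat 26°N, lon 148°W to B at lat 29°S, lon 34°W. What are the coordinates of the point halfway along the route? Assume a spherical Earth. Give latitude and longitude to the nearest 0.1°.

Write both endpoints as unit vectors p₁, p₂ with components (cos φ cos λ, cos φ sin λ, sin φ).
The central angle between the endpoints is δ = arccos(p₁·p₂) ≈ 2.132 rad (122.2°).
Interpolate at f = 1/2 with slerp weights a = sin((1−f)δ)/sin δ ≈ 1.034, b = sin(fδ)/sin δ ≈ 1.034.
p = a·p₁ + b·p₂ ≈ (-0.038, -0.998, -0.048); φ = arcsin(p_z) ≈ -2.75°, λ = atan2(p_y, p_x) ≈ -92.20°.

≈ lat 2.8°S, lon 92.2°W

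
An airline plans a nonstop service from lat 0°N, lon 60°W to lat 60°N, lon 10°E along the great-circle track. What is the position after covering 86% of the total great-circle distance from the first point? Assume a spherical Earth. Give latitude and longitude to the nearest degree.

≈ lat 55°N, lon 9°W

Write both endpoints as unit vectors p₁, p₂ with components (cos φ cos λ, cos φ sin λ, sin φ).
The central angle between the endpoints is δ = arccos(p₁·p₂) ≈ 1.399 rad (80.2°).
Interpolate at f = 0.86 with slerp weights a = sin((1−f)δ)/sin δ ≈ 0.198, b = sin(fδ)/sin δ ≈ 0.947.
p = a·p₁ + b·p₂ ≈ (0.565, -0.089, 0.820); φ = arcsin(p_z) ≈ 55.11°, λ = atan2(p_y, p_x) ≈ -8.93°.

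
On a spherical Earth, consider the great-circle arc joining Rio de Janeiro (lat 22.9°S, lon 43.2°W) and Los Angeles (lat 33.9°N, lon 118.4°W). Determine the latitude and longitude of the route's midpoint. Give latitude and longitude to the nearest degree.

≈ lat 7°N, lon 79°W

The haversine formula gives a central angle δ ≈ 1.593 rad (91.2°) between the endpoints.
Interpolate at f = 1/2 with slerp weights a = sin((1−f)δ)/sin δ ≈ 0.715, b = sin(fδ)/sin δ ≈ 0.715.
p = a·p₁ + b·p₂ ≈ (0.198, -0.973, 0.121); φ = arcsin(p_z) ≈ 6.92°, λ = atan2(p_y, p_x) ≈ -78.50°.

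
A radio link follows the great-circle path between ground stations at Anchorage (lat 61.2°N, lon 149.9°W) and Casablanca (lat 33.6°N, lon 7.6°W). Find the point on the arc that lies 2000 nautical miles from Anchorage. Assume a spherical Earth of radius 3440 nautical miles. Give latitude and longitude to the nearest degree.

≈ lat 74°N, lon 58°W

Convert each endpoint to a unit vector on the sphere (x = cos φ cos λ, y = cos φ sin λ, z = sin φ).
The central angle between the endpoints is δ = arccos(p₁·p₂) ≈ 1.403 rad (80.4°). The total great-circle distance is δ·R ≈ 1.403 × 3440 ≈ 4825 nmi, so the target fraction is f = 2000/4825 ≈ 0.415.
Interpolate at f ≈ 0.415 with slerp weights a = sin((1−f)δ)/sin δ ≈ 0.742, b = sin(fδ)/sin δ ≈ 0.557.
p = a·p₁ + b·p₂ ≈ (0.150, -0.241, 0.959); φ = arcsin(p_z) ≈ 73.51°, λ = atan2(p_y, p_x) ≈ -57.99°.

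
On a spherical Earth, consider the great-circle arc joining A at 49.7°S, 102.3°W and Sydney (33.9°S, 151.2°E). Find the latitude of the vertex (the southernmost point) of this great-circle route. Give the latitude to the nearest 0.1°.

The great circle lies in the plane with unit normal n̂ = (p₁ × p₂)/|p₁ × p₂|.
Here n̂_z ≈ -0.535; the vertex latitude is φ_max = arccos|n̂_z| ≈ 57.7°.

≈ 57.7°S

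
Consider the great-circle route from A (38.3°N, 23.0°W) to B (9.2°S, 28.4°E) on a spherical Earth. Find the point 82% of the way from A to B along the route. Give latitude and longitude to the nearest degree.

Write both endpoints as unit vectors p₁, p₂ with components (cos φ cos λ, cos φ sin λ, sin φ).
The central angle between the endpoints is δ = arccos(p₁·p₂) ≈ 1.176 rad (67.4°).
Interpolate at f = 0.82 with slerp weights a = sin((1−f)δ)/sin δ ≈ 0.228, b = sin(fδ)/sin δ ≈ 0.890.
p = a·p₁ + b·p₂ ≈ (0.937, 0.348, -0.001); φ = arcsin(p_z) ≈ -0.07°, λ = atan2(p_y, p_x) ≈ 20.37°.

≈ (0°N, 20°E)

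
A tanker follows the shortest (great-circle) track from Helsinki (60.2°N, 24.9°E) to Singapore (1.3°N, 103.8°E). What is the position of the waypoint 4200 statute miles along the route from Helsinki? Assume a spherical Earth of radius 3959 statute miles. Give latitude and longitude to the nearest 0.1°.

From cos δ = sin φ₁ sin φ₂ + cos φ₁ cos φ₂ cos Δλ, the central angle is δ ≈ 1.455 rad (83.4°). The total great-circle distance is δ·R ≈ 1.455 × 3959 ≈ 5761 mi, so the target fraction is f = 4200/5761 ≈ 0.729.
Interpolate at f ≈ 0.729 with slerp weights a = sin((1−f)δ)/sin δ ≈ 0.387, b = sin(fδ)/sin δ ≈ 0.879.
p = a·p₁ + b·p₂ ≈ (-0.035, 0.934, 0.356); φ = arcsin(p_z) ≈ 20.83°, λ = atan2(p_y, p_x) ≈ 92.16°.

≈ (20.8°N, 92.2°E)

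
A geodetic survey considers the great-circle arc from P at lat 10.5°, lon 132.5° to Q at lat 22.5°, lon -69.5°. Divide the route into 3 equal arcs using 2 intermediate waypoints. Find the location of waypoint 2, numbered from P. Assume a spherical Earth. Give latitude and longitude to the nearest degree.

≈ lat 54°, lon -116°

Convert each endpoint to a unit vector on the sphere (x = cos φ cos λ, y = cos φ sin λ, z = sin φ).
The central angle between the endpoints is δ = arccos(p₁·p₂) ≈ 2.454 rad (140.6°).
Interpolate at f = 2/3 with slerp weights a = sin((1−f)δ)/sin δ ≈ 1.149, b = sin(fδ)/sin δ ≈ 1.572.
p = a·p₁ + b·p₂ ≈ (-0.255, -0.527, 0.811); φ = arcsin(p_z) ≈ 54.18°, λ = atan2(p_y, p_x) ≈ -115.82°.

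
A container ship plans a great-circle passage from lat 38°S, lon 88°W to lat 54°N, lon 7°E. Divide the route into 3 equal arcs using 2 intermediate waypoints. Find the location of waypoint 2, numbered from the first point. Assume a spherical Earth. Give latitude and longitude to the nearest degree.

From cos δ = sin φ₁ sin φ₂ + cos φ₁ cos φ₂ cos Δλ, the central angle is δ ≈ 2.139 rad (122.6°).
Interpolate at f = 2/3 with slerp weights a = sin((1−f)δ)/sin δ ≈ 0.776, b = sin(fδ)/sin δ ≈ 1.174.
p = a·p₁ + b·p₂ ≈ (0.706, -0.527, 0.472); φ = arcsin(p_z) ≈ 28.17°, λ = atan2(p_y, p_x) ≈ -36.74°.

≈ lat 28°N, lon 37°W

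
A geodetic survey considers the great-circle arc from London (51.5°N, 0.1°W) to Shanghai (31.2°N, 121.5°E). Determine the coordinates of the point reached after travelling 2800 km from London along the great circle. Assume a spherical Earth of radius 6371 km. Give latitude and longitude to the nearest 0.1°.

≈ (62.6°N, 42.7°E)

The haversine formula gives a central angle δ ≈ 1.444 rad (82.7°) between the endpoints. The total great-circle distance is δ·R ≈ 1.444 × 6371 ≈ 9200 km, so the target fraction is f = 2800/9200 ≈ 0.304.
Interpolate at f ≈ 0.304 with slerp weights a = sin((1−f)δ)/sin δ ≈ 0.851, b = sin(fδ)/sin δ ≈ 0.429.
p = a·p₁ + b·p₂ ≈ (0.338, 0.312, 0.888); φ = arcsin(p_z) ≈ 62.62°, λ = atan2(p_y, p_x) ≈ 42.71°.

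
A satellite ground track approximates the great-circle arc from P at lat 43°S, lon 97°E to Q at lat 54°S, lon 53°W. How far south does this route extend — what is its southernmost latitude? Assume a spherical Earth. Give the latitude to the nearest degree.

The great circle lies in the plane with unit normal n̂ = (p₁ × p₂)/|p₁ × p₂|.
Here n̂_z ≈ -0.218; the vertex latitude is φ_max = arccos|n̂_z| ≈ 77.4°.

≈ 77°S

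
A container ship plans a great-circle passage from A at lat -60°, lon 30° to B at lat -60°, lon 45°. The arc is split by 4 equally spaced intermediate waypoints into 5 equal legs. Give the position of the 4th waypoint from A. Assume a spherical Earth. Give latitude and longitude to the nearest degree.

≈ lat -60°, lon 42°

Write both endpoints as unit vectors p₁, p₂ with components (cos φ cos λ, cos φ sin λ, sin φ).
The central angle between the endpoints is δ = arccos(p₁·p₂) ≈ 0.131 rad (7.5°).
Interpolate at f = 4/5 with slerp weights a = sin((1−f)δ)/sin δ ≈ 0.201, b = sin(fδ)/sin δ ≈ 0.801.
p = a·p₁ + b·p₂ ≈ (0.370, 0.333, -0.867); φ = arcsin(p_z) ≈ -60.14°, λ = atan2(p_y, p_x) ≈ 42.01°.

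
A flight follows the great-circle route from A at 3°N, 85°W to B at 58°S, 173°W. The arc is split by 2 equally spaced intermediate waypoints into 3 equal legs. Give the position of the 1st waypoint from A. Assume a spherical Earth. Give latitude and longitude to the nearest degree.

From cos δ = sin φ₁ sin φ₂ + cos φ₁ cos φ₂ cos Δλ, the central angle is δ ≈ 1.597 rad (91.5°).
Interpolate at f = 1/3 with slerp weights a = sin((1−f)δ)/sin δ ≈ 0.875, b = sin(fδ)/sin δ ≈ 0.508.
p = a·p₁ + b·p₂ ≈ (-0.191, -0.903, -0.385); φ = arcsin(p_z) ≈ -22.63°, λ = atan2(p_y, p_x) ≈ -101.93°.

≈ 23°S, 102°W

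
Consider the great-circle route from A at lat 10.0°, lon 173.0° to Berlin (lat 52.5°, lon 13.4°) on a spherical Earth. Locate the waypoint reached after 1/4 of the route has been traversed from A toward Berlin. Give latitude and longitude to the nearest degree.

≈ lat 38°, lon 165°

Convert each endpoint to a unit vector on the sphere (x = cos φ cos λ, y = cos φ sin λ, z = sin φ).
The central angle between the endpoints is δ = arccos(p₁·p₂) ≈ 2.009 rad (115.1°).
Interpolate at f = 1/4 with slerp weights a = sin((1−f)δ)/sin δ ≈ 1.102, b = sin(fδ)/sin δ ≈ 0.532.
p = a·p₁ + b·p₂ ≈ (-0.762, 0.207, 0.613); φ = arcsin(p_z) ≈ 37.81°, λ = atan2(p_y, p_x) ≈ 164.79°.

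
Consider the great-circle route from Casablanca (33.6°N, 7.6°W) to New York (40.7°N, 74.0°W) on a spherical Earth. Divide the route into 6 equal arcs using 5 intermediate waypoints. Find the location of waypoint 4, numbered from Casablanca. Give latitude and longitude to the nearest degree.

≈ (43°N, 51°W)

Write both endpoints as unit vectors p₁, p₂ with components (cos φ cos λ, cos φ sin λ, sin φ).
The central angle between the endpoints is δ = arccos(p₁·p₂) ≈ 0.910 rad (52.1°).
Interpolate at f = 4/6 with slerp weights a = sin((1−f)δ)/sin δ ≈ 0.378, b = sin(fδ)/sin δ ≈ 0.722.
p = a·p₁ + b·p₂ ≈ (0.463, -0.568, 0.680); φ = arcsin(p_z) ≈ 42.87°, λ = atan2(p_y, p_x) ≈ -50.80°.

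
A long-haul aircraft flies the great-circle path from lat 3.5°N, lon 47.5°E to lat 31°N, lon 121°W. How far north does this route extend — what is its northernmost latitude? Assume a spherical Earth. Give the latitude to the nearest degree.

The great circle lies in the plane with unit normal n̂ = (p₁ × p₂)/|p₁ × p₂|.
Here n̂_z ≈ -0.289; the vertex latitude is φ_max = arccos|n̂_z| ≈ 73.2°.

≈ 73°N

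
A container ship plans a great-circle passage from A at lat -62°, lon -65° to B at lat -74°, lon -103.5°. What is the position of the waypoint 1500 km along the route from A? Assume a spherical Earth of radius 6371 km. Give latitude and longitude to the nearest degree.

≈ lat -72°, lon -89°

Write both endpoints as unit vectors p₁, p₂ with components (cos φ cos λ, cos φ sin λ, sin φ).
The central angle between the endpoints is δ = arccos(p₁·p₂) ≈ 0.318 rad (18.2°). The total great-circle distance is δ·R ≈ 0.318 × 6371 ≈ 2023 km, so the target fraction is f = 1500/2023 ≈ 0.742.
Interpolate at f ≈ 0.742 with slerp weights a = sin((1−f)δ)/sin δ ≈ 0.263, b = sin(fδ)/sin δ ≈ 0.747.
p = a·p₁ + b·p₂ ≈ (0.004, -0.312, -0.950); φ = arcsin(p_z) ≈ -71.82°, λ = atan2(p_y, p_x) ≈ -89.26°.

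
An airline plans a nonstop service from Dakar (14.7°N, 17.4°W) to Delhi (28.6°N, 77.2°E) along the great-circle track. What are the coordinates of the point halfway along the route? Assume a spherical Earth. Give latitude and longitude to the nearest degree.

≈ 30°N, 27°E

From cos δ = sin φ₁ sin φ₂ + cos φ₁ cos φ₂ cos Δλ, the central angle is δ ≈ 1.517 rad (86.9°).
Interpolate at f = 1/2 with slerp weights a = sin((1−f)δ)/sin δ ≈ 0.689, b = sin(fδ)/sin δ ≈ 0.689.
p = a·p₁ + b·p₂ ≈ (0.770, 0.391, 0.505); φ = arcsin(p_z) ≈ 30.31°, λ = atan2(p_y, p_x) ≈ 26.90°.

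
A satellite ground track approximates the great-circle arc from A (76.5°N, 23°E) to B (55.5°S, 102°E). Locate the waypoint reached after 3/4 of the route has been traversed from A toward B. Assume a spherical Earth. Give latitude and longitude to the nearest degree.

≈ (22°S, 89°E)

The haversine formula gives a central angle δ ≈ 2.459 rad (140.9°) between the endpoints.
Interpolate at f = 3/4 with slerp weights a = sin((1−f)δ)/sin δ ≈ 0.915, b = sin(fδ)/sin δ ≈ 1.527.
p = a·p₁ + b·p₂ ≈ (0.017, 0.929, -0.369); φ = arcsin(p_z) ≈ -21.64°, λ = atan2(p_y, p_x) ≈ 88.97°.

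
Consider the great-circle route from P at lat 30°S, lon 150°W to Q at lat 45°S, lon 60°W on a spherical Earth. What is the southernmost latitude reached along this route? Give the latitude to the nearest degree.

The great circle lies in the plane with unit normal n̂ = (p₁ × p₂)/|p₁ × p₂|.
Here n̂_z ≈ +0.655; the vertex latitude is φ_max = arccos|n̂_z| ≈ 49.1°.

≈ 49°S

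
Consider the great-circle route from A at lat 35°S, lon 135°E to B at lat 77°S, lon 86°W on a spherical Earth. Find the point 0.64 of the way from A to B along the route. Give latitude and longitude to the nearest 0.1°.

≈ lat 75.0°S, lon 159.7°E

Write both endpoints as unit vectors p₁, p₂ with components (cos φ cos λ, cos φ sin λ, sin φ).
The central angle between the endpoints is δ = arccos(p₁·p₂) ≈ 1.138 rad (65.2°).
Interpolate at f = 0.64 with slerp weights a = sin((1−f)δ)/sin δ ≈ 0.439, b = sin(fδ)/sin δ ≈ 0.733.
p = a·p₁ + b·p₂ ≈ (-0.243, 0.090, -0.966); φ = arcsin(p_z) ≈ -75.01°, λ = atan2(p_y, p_x) ≈ 159.73°.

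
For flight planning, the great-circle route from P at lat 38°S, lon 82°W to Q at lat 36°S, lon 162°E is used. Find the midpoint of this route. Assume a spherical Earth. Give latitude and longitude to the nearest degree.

≈ lat 55°S, lon 141°W

Convert each endpoint to a unit vector on the sphere (x = cos φ cos λ, y = cos φ sin λ, z = sin φ).
The central angle between the endpoints is δ = arccos(p₁·p₂) ≈ 1.488 rad (85.3°).
Interpolate at f = 1/2 with slerp weights a = sin((1−f)δ)/sin δ ≈ 0.680, b = sin(fδ)/sin δ ≈ 0.680.
p = a·p₁ + b·p₂ ≈ (-0.448, -0.360, -0.818); φ = arcsin(p_z) ≈ -54.88°, λ = atan2(p_y, p_x) ≈ -141.21°.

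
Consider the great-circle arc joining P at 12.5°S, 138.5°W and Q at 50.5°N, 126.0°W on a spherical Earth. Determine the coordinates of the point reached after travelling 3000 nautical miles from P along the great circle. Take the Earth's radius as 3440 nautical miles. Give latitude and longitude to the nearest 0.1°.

Write both endpoints as unit vectors p₁, p₂ with components (cos φ cos λ, cos φ sin λ, sin φ).
The central angle between the endpoints is δ = arccos(p₁·p₂) ≈ 1.116 rad (63.9°). The total great-circle distance is δ·R ≈ 1.116 × 3440 ≈ 3839 nmi, so the target fraction is f = 3000/3839 ≈ 0.781.
Interpolate at f ≈ 0.781 with slerp weights a = sin((1−f)δ)/sin δ ≈ 0.269, b = sin(fδ)/sin δ ≈ 0.852.
p = a·p₁ + b·p₂ ≈ (-0.515, -0.613, 0.599); φ = arcsin(p_z) ≈ 36.83°, λ = atan2(p_y, p_x) ≈ -130.07°.

≈ 36.8°N, 130.1°W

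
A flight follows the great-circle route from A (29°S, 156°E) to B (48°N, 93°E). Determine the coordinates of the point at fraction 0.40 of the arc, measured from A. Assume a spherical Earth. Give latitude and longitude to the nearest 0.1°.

≈ (3.0°N, 134.2°E)

From cos δ = sin φ₁ sin φ₂ + cos φ₁ cos φ₂ cos Δλ, the central angle is δ ≈ 1.666 rad (95.4°).
Interpolate at f = 0.40 with slerp weights a = sin((1−f)δ)/sin δ ≈ 0.845, b = sin(fδ)/sin δ ≈ 0.621.
p = a·p₁ + b·p₂ ≈ (-0.697, 0.715, 0.052); φ = arcsin(p_z) ≈ 2.97°, λ = atan2(p_y, p_x) ≈ 134.25°.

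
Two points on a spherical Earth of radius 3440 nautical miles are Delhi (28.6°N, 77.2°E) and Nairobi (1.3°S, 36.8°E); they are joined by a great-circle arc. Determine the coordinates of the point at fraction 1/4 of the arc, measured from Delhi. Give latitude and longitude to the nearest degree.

The haversine formula gives a central angle δ ≈ 0.853 rad (48.9°) between the endpoints.
Interpolate at f = 1/4 with slerp weights a = sin((1−f)δ)/sin δ ≈ 0.793, b = sin(fδ)/sin δ ≈ 0.281.
p = a·p₁ + b·p₂ ≈ (0.379, 0.847, 0.373); φ = arcsin(p_z) ≈ 21.90°, λ = atan2(p_y, p_x) ≈ 65.88°.

≈ 22°N, 66°E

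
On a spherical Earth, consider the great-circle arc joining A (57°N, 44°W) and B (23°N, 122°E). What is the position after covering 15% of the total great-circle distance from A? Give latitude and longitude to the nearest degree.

≈ (71°N, 34°W)

Write both endpoints as unit vectors p₁, p₂ with components (cos φ cos λ, cos φ sin λ, sin φ).
The central angle between the endpoints is δ = arccos(p₁·p₂) ≈ 1.730 rad (99.1°).
Interpolate at f = 0.15 with slerp weights a = sin((1−f)δ)/sin δ ≈ 1.008, b = sin(fδ)/sin δ ≈ 0.260.
p = a·p₁ + b·p₂ ≈ (0.268, -0.178, 0.947); φ = arcsin(p_z) ≈ 71.22°, λ = atan2(p_y, p_x) ≈ -33.64°.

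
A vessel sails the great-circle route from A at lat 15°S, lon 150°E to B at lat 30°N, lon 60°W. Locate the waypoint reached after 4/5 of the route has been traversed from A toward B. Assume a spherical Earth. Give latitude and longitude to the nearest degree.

From cos δ = sin φ₁ sin φ₂ + cos φ₁ cos φ₂ cos Δλ, the central angle is δ ≈ 2.594 rad (148.6°).
Interpolate at f = 4/5 with slerp weights a = sin((1−f)δ)/sin δ ≈ 0.953, b = sin(fδ)/sin δ ≈ 1.682.
p = a·p₁ + b·p₂ ≈ (-0.069, -0.801, 0.594); φ = arcsin(p_z) ≈ 36.47°, λ = atan2(p_y, p_x) ≈ -94.90°.

≈ lat 36°N, lon 95°W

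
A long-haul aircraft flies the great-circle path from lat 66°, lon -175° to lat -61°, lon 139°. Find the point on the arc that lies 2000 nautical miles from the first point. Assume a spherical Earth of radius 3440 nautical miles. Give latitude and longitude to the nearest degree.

From cos δ = sin φ₁ sin φ₂ + cos φ₁ cos φ₂ cos Δλ, the central angle is δ ≈ 2.294 rad (131.5°). The total great-circle distance is δ·R ≈ 2.294 × 3440 ≈ 7892 nmi, so the target fraction is f = 2000/7892 ≈ 0.253.
Interpolate at f ≈ 0.253 with slerp weights a = sin((1−f)δ)/sin δ ≈ 1.321, b = sin(fδ)/sin δ ≈ 0.733.
p = a·p₁ + b·p₂ ≈ (-0.803, 0.186, 0.566); φ = arcsin(p_z) ≈ 34.45°, λ = atan2(p_y, p_x) ≈ 166.95°.

≈ lat 34°, lon 167°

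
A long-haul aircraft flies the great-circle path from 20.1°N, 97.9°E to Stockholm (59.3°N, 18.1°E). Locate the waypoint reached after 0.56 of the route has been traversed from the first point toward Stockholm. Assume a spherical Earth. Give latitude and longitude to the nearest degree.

Convert each endpoint to a unit vector on the sphere (x = cos φ cos λ, y = cos φ sin λ, z = sin φ).
The central angle between the endpoints is δ = arccos(p₁·p₂) ≈ 1.181 rad (67.6°).
Interpolate at f = 0.56 with slerp weights a = sin((1−f)δ)/sin δ ≈ 0.537, b = sin(fδ)/sin δ ≈ 0.664.
p = a·p₁ + b·p₂ ≈ (0.253, 0.605, 0.755); φ = arcsin(p_z) ≈ 49.05°, λ = atan2(p_y, p_x) ≈ 67.30°.

≈ 49°N, 67°E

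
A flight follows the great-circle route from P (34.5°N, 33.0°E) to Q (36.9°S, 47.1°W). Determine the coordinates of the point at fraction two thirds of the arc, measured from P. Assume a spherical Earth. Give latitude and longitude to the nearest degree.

≈ (14°S, 18°W)

Convert each endpoint to a unit vector on the sphere (x = cos φ cos λ, y = cos φ sin λ, z = sin φ).
The central angle between the endpoints is δ = arccos(p₁·p₂) ≈ 1.800 rad (103.1°).
Interpolate at f = 2/3 with slerp weights a = sin((1−f)δ)/sin δ ≈ 0.580, b = sin(fδ)/sin δ ≈ 0.957.
p = a·p₁ + b·p₂ ≈ (0.921, -0.300, -0.246); φ = arcsin(p_z) ≈ -14.25°, λ = atan2(p_y, p_x) ≈ -18.05°.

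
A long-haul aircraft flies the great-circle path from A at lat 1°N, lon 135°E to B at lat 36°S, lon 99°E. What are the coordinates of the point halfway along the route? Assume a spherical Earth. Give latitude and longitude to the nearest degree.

Convert each endpoint to a unit vector on the sphere (x = cos φ cos λ, y = cos φ sin λ, z = sin φ).
The central angle between the endpoints is δ = arccos(p₁·p₂) ≈ 0.871 rad (49.9°).
Interpolate at f = 1/2 with slerp weights a = sin((1−f)δ)/sin δ ≈ 0.551, b = sin(fδ)/sin δ ≈ 0.551.
p = a·p₁ + b·p₂ ≈ (-0.460, 0.831, -0.315); φ = arcsin(p_z) ≈ -18.33°, λ = atan2(p_y, p_x) ≈ 118.96°.

≈ lat 18°S, lon 119°E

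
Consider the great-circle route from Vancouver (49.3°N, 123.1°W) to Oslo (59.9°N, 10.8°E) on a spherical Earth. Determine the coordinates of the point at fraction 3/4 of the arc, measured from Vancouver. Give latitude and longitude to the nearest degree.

≈ (72°N, 17°W)

Write both endpoints as unit vectors p₁, p₂ with components (cos φ cos λ, cos φ sin λ, sin φ).
The central angle between the endpoints is δ = arccos(p₁·p₂) ≈ 1.127 rad (64.6°).
Interpolate at f = 3/4 with slerp weights a = sin((1−f)δ)/sin δ ≈ 0.308, b = sin(fδ)/sin δ ≈ 0.828.
p = a·p₁ + b·p₂ ≈ (0.298, -0.090, 0.950); φ = arcsin(p_z) ≈ 71.83°, λ = atan2(p_y, p_x) ≈ -16.84°.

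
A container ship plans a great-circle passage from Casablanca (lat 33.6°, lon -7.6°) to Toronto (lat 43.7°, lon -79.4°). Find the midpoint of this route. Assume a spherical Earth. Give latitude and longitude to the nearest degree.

≈ lat 45°, lon -41°

Write both endpoints as unit vectors p₁, p₂ with components (cos φ cos λ, cos φ sin λ, sin φ).
The central angle between the endpoints is δ = arccos(p₁·p₂) ≈ 0.964 rad (55.2°).
Interpolate at f = 1/2 with slerp weights a = sin((1−f)δ)/sin δ ≈ 0.564, b = sin(fδ)/sin δ ≈ 0.564.
p = a·p₁ + b·p₂ ≈ (0.541, -0.463, 0.702); φ = arcsin(p_z) ≈ 44.60°, λ = atan2(p_y, p_x) ≈ -40.57°.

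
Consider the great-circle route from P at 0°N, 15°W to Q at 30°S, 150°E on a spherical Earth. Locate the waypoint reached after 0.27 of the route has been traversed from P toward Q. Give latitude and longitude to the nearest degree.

≈ 36°S, 4°E

Convert each endpoint to a unit vector on the sphere (x = cos φ cos λ, y = cos φ sin λ, z = sin φ).
The central angle between the endpoints is δ = arccos(p₁·p₂) ≈ 2.562 rad (146.8°).
Interpolate at f = 0.27 with slerp weights a = sin((1−f)δ)/sin δ ≈ 1.744, b = sin(fδ)/sin δ ≈ 1.164.
p = a·p₁ + b·p₂ ≈ (0.811, 0.053, -0.582); φ = arcsin(p_z) ≈ -35.59°, λ = atan2(p_y, p_x) ≈ 3.71°.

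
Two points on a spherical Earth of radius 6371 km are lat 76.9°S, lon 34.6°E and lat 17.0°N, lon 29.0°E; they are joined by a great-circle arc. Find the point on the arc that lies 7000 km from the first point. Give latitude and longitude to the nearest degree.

Write both endpoints as unit vectors p₁, p₂ with components (cos φ cos λ, cos φ sin λ, sin φ).
The central angle between the endpoints is δ = arccos(p₁·p₂) ≈ 1.640 rad (94.0°). The total great-circle distance is δ·R ≈ 1.640 × 6371 ≈ 10448 km, so the target fraction is f = 7000/10448 ≈ 0.670.
Interpolate at f ≈ 0.670 with slerp weights a = sin((1−f)δ)/sin δ ≈ 0.516, b = sin(fδ)/sin δ ≈ 0.893.
p = a·p₁ + b·p₂ ≈ (0.843, 0.480, -0.242); φ = arcsin(p_z) ≈ -14.00°, λ = atan2(p_y, p_x) ≈ 29.67°.

≈ lat 14°S, lon 30°E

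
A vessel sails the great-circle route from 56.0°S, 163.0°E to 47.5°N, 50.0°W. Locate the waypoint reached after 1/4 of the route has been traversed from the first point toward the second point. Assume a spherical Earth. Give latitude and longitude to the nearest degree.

From cos δ = sin φ₁ sin φ₂ + cos φ₁ cos φ₂ cos Δλ, the central angle is δ ≈ 2.760 rad (158.1°).
Interpolate at f = 1/4 with slerp weights a = sin((1−f)δ)/sin δ ≈ 2.358, b = sin(fδ)/sin δ ≈ 1.709.
p = a·p₁ + b·p₂ ≈ (-0.518, -0.499, -0.694); φ = arcsin(p_z) ≈ -43.97°, λ = atan2(p_y, p_x) ≈ -136.09°.

≈ 44°S, 136°W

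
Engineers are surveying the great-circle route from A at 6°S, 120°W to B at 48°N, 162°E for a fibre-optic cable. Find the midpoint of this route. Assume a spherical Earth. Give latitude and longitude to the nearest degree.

Convert each endpoint to a unit vector on the sphere (x = cos φ cos λ, y = cos φ sin λ, z = sin φ).
The central angle between the endpoints is δ = arccos(p₁·p₂) ≈ 1.510 rad (86.5°).
Interpolate at f = 1/2 with slerp weights a = sin((1−f)δ)/sin δ ≈ 0.687, b = sin(fδ)/sin δ ≈ 0.687.
p = a·p₁ + b·p₂ ≈ (-0.778, -0.449, 0.438); φ = arcsin(p_z) ≈ 26.01°, λ = atan2(p_y, p_x) ≈ -150.00°.

≈ 26°N, 150°W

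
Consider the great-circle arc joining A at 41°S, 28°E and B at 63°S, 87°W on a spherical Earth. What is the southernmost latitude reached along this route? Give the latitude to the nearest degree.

≈ 70°S

The great circle lies in the plane with unit normal n̂ = (p₁ × p₂)/|p₁ × p₂|.
Here n̂_z ≈ -0.346; the vertex latitude is φ_max = arccos|n̂_z| ≈ 69.8°.
Check via Clairaut: cos φ_max = |cos φ₁| · sin C = cos(41.0°)·sin(152.7°) ≈ 0.346, again giving ≈ 69.8°.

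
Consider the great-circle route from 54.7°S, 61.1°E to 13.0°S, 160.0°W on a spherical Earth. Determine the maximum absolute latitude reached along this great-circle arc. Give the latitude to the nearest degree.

The great circle lies in the plane with unit normal n̂ = (p₁ × p₂)/|p₁ × p₂|.
Here n̂_z ≈ +0.381; the vertex latitude is φ_max = arccos|n̂_z| ≈ 67.6°.
Check via Clairaut: cos φ_max = |cos φ₁| · sin C = cos(54.7°)·sin(138.7°) ≈ 0.381, again giving ≈ 67.6°.

≈ 68°S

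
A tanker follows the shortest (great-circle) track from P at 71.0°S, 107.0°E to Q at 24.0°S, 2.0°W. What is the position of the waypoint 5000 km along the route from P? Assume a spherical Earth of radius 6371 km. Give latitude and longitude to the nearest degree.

The haversine formula gives a central angle δ ≈ 1.279 rad (73.3°) between the endpoints. The total great-circle distance is δ·R ≈ 1.279 × 6371 ≈ 8148 km, so the target fraction is f = 5000/8148 ≈ 0.614.
Interpolate at f ≈ 0.614 with slerp weights a = sin((1−f)δ)/sin δ ≈ 0.495, b = sin(fδ)/sin δ ≈ 0.738.
p = a·p₁ + b·p₂ ≈ (0.627, 0.131, -0.768); φ = arcsin(p_z) ≈ -50.21°, λ = atan2(p_y, p_x) ≈ 11.78°.

≈ 50°S, 12°E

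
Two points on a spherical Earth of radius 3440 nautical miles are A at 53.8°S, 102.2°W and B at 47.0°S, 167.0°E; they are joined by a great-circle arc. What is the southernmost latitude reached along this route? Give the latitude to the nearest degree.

≈ 60°S

The great circle lies in the plane with unit normal n̂ = (p₁ × p₂)/|p₁ × p₂|.
Here n̂_z ≈ -0.496; the vertex latitude is φ_max = arccos|n̂_z| ≈ 60.2°.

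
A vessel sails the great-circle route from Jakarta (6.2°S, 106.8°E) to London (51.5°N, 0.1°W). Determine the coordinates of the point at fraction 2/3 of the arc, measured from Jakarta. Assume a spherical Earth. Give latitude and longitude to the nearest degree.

Write both endpoints as unit vectors p₁, p₂ with components (cos φ cos λ, cos φ sin λ, sin φ).
The central angle between the endpoints is δ = arccos(p₁·p₂) ≈ 1.838 rad (105.3°).
Interpolate at f = 2/3 with slerp weights a = sin((1−f)δ)/sin δ ≈ 0.596, b = sin(fδ)/sin δ ≈ 0.976.
p = a·p₁ + b·p₂ ≈ (0.436, 0.567, 0.699); φ = arcsin(p_z) ≈ 44.36°, λ = atan2(p_y, p_x) ≈ 52.42°.

≈ 44°N, 52°E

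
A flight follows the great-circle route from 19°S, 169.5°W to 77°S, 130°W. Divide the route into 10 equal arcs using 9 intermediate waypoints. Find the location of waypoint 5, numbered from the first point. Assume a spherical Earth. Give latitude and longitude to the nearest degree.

Write both endpoints as unit vectors p₁, p₂ with components (cos φ cos λ, cos φ sin λ, sin φ).
The central angle between the endpoints is δ = arccos(p₁·p₂) ≈ 1.069 rad (61.2°).
Interpolate at f = 5/10 with slerp weights a = sin((1−f)δ)/sin δ ≈ 0.581, b = sin(fδ)/sin δ ≈ 0.581.
p = a·p₁ + b·p₂ ≈ (-0.624, -0.200, -0.755); φ = arcsin(p_z) ≈ -49.05°, λ = atan2(p_y, p_x) ≈ -162.21°.

≈ 49°S, 162°W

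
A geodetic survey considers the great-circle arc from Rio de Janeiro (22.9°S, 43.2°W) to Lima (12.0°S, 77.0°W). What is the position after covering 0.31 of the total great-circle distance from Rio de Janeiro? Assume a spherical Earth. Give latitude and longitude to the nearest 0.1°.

≈ 20.2°S, 54.1°W

Write both endpoints as unit vectors p₁, p₂ with components (cos φ cos λ, cos φ sin λ, sin φ).
The central angle between the endpoints is δ = arccos(p₁·p₂) ≈ 0.592 rad (33.9°).
Interpolate at f = 0.31 with slerp weights a = sin((1−f)δ)/sin δ ≈ 0.712, b = sin(fδ)/sin δ ≈ 0.327.
p = a·p₁ + b·p₂ ≈ (0.550, -0.761, -0.345); φ = arcsin(p_z) ≈ -20.18°, λ = atan2(p_y, p_x) ≈ -54.13°.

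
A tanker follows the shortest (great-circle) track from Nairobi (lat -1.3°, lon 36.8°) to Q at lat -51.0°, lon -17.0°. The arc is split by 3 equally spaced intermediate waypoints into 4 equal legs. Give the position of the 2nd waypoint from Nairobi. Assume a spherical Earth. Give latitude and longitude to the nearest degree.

≈ lat -29°, lon 16°

The haversine formula gives a central angle δ ≈ 1.171 rad (67.1°) between the endpoints.
Interpolate at f = 2/4 with slerp weights a = sin((1−f)δ)/sin δ ≈ 0.600, b = sin(fδ)/sin δ ≈ 0.600.
p = a·p₁ + b·p₂ ≈ (0.841, 0.249, -0.480); φ = arcsin(p_z) ≈ -28.68°, λ = atan2(p_y, p_x) ≈ 16.48°.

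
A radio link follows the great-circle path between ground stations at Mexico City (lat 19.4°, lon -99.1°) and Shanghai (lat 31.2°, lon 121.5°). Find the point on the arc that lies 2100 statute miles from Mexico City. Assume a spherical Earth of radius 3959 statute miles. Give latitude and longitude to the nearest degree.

The haversine formula gives a central angle δ ≈ 2.027 rad (116.1°) between the endpoints. The total great-circle distance is δ·R ≈ 2.027 × 3959 ≈ 8025 mi, so the target fraction is f = 2100/8025 ≈ 0.262.
Interpolate at f ≈ 0.262 with slerp weights a = sin((1−f)δ)/sin δ ≈ 1.111, b = sin(fδ)/sin δ ≈ 0.564.
p = a·p₁ + b·p₂ ≈ (-0.418, -0.624, 0.661); φ = arcsin(p_z) ≈ 41.37°, λ = atan2(p_y, p_x) ≈ -123.81°.

≈ lat 41°, lon -124°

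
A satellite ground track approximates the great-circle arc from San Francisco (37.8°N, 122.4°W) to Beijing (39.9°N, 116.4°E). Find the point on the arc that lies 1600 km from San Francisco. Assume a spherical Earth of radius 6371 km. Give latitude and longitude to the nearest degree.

Convert each endpoint to a unit vector on the sphere (x = cos φ cos λ, y = cos φ sin λ, z = sin φ).
The central angle between the endpoints is δ = arccos(p₁·p₂) ≈ 1.492 rad (85.5°). The total great-circle distance is δ·R ≈ 1.492 × 6371 ≈ 9503 km, so the target fraction is f = 1600/9503 ≈ 0.168.
Interpolate at f ≈ 0.168 with slerp weights a = sin((1−f)δ)/sin δ ≈ 0.949, b = sin(fδ)/sin δ ≈ 0.249.
p = a·p₁ + b·p₂ ≈ (-0.487, -0.462, 0.741); φ = arcsin(p_z) ≈ 47.86°, λ = atan2(p_y, p_x) ≈ -136.51°.

≈ 48°N, 137°W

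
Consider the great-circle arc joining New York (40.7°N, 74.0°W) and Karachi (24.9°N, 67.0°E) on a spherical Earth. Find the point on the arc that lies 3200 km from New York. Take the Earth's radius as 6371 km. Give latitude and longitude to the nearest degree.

The haversine formula gives a central angle δ ≈ 1.834 rad (105.1°) between the endpoints. The total great-circle distance is δ·R ≈ 1.834 × 6371 ≈ 11682 km, so the target fraction is f = 3200/11682 ≈ 0.274.
Interpolate at f ≈ 0.274 with slerp weights a = sin((1−f)δ)/sin δ ≈ 1.006, b = sin(fδ)/sin δ ≈ 0.499.
p = a·p₁ + b·p₂ ≈ (0.387, -0.317, 0.866); φ = arcsin(p_z) ≈ 59.99°, λ = atan2(p_y, p_x) ≈ -39.32°.

≈ (60°N, 39°W)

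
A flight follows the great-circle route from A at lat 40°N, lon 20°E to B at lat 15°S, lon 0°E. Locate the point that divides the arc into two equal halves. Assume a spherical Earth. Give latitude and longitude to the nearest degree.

Convert each endpoint to a unit vector on the sphere (x = cos φ cos λ, y = cos φ sin λ, z = sin φ).
The central angle between the endpoints is δ = arccos(p₁·p₂) ≈ 1.013 rad (58.1°).
Interpolate at f = 1/2 with slerp weights a = sin((1−f)δ)/sin δ ≈ 0.572, b = sin(fδ)/sin δ ≈ 0.572.
p = a·p₁ + b·p₂ ≈ (0.964, 0.150, 0.220); φ = arcsin(p_z) ≈ 12.68°, λ = atan2(p_y, p_x) ≈ 8.83°.

≈ lat 13°N, lon 9°E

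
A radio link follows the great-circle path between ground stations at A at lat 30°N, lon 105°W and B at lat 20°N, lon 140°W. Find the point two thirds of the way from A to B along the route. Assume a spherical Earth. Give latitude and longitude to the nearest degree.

Write both endpoints as unit vectors p₁, p₂ with components (cos φ cos λ, cos φ sin λ, sin φ).
The central angle between the endpoints is δ = arccos(p₁·p₂) ≈ 0.578 rad (33.1°).
Interpolate at f = 2/3 with slerp weights a = sin((1−f)δ)/sin δ ≈ 0.350, b = sin(fδ)/sin δ ≈ 0.688.
p = a·p₁ + b·p₂ ≈ (-0.574, -0.709, 0.411); φ = arcsin(p_z) ≈ 24.24°, λ = atan2(p_y, p_x) ≈ -128.99°.

≈ lat 24°N, lon 129°W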